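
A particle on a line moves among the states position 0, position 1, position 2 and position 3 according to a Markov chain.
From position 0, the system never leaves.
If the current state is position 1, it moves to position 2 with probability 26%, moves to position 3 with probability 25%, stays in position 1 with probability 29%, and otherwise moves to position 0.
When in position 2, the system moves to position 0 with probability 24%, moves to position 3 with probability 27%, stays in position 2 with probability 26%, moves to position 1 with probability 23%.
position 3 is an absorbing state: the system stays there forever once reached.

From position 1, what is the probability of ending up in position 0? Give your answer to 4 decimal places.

0.4519

Let h(s) be the probability of absorption at position 0 starting from transient state s. Then h(position 0) = 1 and h(position 3) = 0. By first-step analysis:
h(position 1) = 0.2·1 + 0.29·h(position 1) + 0.26·h(position 2) + 0.25·0
h(position 2) = 0.24·1 + 0.23·h(position 1) + 0.26·h(position 2) + 0.27·0
Solving: h(position 1) = 0.4519, h(position 2) = 0.4648.
Starting from position 1, the probability is 0.4519.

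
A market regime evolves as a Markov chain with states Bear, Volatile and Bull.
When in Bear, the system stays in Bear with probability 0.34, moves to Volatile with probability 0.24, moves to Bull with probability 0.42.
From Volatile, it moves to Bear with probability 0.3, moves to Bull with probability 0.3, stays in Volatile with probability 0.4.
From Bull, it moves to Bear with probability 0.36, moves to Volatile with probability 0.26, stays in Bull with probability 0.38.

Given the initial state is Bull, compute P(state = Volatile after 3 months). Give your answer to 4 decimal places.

0.2937

Propagate the distribution vector 3 months from Bull.
After 0 months: (0.0000, 0.0000, 1.0000)
After 1 month: (0.3600, 0.2600, 0.3800)
After 2 months: (0.3372, 0.2892, 0.3736)
After 3 months: (0.3359, 0.2937, 0.3704)
P(in Volatile after 3 months) = 0.2937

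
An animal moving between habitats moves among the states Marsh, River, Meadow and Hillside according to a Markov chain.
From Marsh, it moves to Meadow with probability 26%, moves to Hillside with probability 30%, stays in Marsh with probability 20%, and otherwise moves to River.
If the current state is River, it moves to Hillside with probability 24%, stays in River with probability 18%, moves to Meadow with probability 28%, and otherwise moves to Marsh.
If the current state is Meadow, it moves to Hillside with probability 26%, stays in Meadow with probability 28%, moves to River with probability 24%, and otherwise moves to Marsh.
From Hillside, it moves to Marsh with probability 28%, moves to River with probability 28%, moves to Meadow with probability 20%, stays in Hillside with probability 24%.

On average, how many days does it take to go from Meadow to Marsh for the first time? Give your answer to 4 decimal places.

Let t(s) be the expected number of days to first reach Marsh from state s, with t(Marsh) = 0. Conditioning on the first day:
t(River) = 1 + 0.18·t(River) + 0.28·t(Meadow) + 0.24·t(Hillside)
t(Meadow) = 1 + 0.24·t(River) + 0.28·t(Meadow) + 0.26·t(Hillside)
t(Hillside) = 1 + 0.28·t(River) + 0.2·t(Meadow) + 0.24·t(Hillside)
Solving: t(River) = 3.6461, t(Meadow) = 3.9388, t(Hillside) = 3.6956.
Expected days from Meadow to Marsh: 3.9388.

3.9388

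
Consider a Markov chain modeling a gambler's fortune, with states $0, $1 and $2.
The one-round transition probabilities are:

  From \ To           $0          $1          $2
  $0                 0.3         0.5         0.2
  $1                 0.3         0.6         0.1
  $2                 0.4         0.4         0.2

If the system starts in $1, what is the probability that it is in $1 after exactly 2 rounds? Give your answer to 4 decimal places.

Sum over the intermediate state after 1 round:
P = P($1→$0)·P($0→$1) + P($1→$1)·P($1→$1) + P($1→$2)·P($2→$1)
  = 0.3×0.5 + 0.6×0.6 + 0.1×0.4
  = 0.1500 + 0.3600 + 0.0400 = 0.5500

0.5500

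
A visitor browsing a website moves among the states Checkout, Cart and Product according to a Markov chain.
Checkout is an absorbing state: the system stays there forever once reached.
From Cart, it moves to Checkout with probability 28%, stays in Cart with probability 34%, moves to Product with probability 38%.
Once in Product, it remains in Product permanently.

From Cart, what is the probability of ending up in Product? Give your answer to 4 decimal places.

Let h(s) be the probability of absorption at Product starting from transient state s. Then h(Product) = 1 and h(Checkout) = 0. By first-step analysis:
h(Cart) = 0.28·0 + 0.34·h(Cart) + 0.38·1
Solving: h(Cart) = 0.5758.
Starting from Cart, the probability is 0.5758.

0.5758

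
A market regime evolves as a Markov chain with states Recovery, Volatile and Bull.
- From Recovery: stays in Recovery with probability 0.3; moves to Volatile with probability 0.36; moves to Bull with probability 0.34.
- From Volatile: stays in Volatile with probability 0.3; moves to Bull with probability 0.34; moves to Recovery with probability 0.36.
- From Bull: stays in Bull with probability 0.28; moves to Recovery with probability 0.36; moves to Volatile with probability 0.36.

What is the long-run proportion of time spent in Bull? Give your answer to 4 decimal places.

0.3208

Let the stationary distribution be π with π = πP and π_1 + π_2 + π_3 = 1.
π_1 = 0.3·π_1 + 0.36·π_2 + 0.36·π_3
π_2 = 0.36·π_1 + 0.3·π_2 + 0.36·π_3
Solving with the normalization constraint gives π = (0.3396, 0.3396, 0.3208).
So the stationary probability of Bull is 0.3208.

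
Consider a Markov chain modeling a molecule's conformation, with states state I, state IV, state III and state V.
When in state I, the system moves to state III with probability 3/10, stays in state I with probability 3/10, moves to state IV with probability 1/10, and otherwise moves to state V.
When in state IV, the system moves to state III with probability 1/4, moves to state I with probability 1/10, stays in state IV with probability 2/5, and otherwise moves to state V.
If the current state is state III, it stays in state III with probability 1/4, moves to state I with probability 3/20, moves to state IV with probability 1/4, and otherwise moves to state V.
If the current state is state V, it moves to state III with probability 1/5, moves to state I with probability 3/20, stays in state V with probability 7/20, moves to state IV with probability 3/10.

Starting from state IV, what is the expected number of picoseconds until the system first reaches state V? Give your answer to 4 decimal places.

Let t(s) be the expected number of picoseconds to first reach state V from state s, with t(state V) = 0. Conditioning on the first picosecond:
t(state I) = 1 + 0.3·t(state I) + 0.1·t(state IV) + 0.3·t(state III)
t(state IV) = 1 + 0.1·t(state I) + 0.4·t(state IV) + 0.25·t(state III)
t(state III) = 1 + 0.15·t(state I) + 0.25·t(state IV) + 0.25·t(state III)
Solving: t(state I) = 3.2927, t(state IV) = 3.5366, t(state III) = 3.1707.
Expected picoseconds from state IV to state V: 3.5366.

3.5366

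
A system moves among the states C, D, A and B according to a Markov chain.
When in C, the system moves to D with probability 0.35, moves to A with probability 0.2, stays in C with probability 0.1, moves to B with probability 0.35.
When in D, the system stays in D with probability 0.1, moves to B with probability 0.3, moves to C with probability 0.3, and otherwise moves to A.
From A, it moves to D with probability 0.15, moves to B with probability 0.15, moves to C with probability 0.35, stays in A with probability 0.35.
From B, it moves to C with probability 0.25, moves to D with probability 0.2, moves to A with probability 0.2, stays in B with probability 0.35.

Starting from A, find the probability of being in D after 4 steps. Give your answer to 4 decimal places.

Propagate the distribution vector 4 steps from A.
After 0 steps: (0.0000, 0.0000, 1.0000, 0.0000)
After 1 step: (0.3500, 0.1500, 0.3500, 0.1500)
After 2 steps: (0.2400, 0.2200, 0.2675, 0.2725)
After 3 steps: (0.2518, 0.2006, 0.2621, 0.2855)
After 4 steps: (0.2485, 0.2046, 0.2594, 0.2875)
P(in D after 4 steps) = 0.2046

0.2046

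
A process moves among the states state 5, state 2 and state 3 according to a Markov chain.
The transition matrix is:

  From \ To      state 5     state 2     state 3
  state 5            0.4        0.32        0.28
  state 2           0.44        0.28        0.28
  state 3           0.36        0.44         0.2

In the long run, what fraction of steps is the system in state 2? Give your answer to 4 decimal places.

Let the stationary distribution be π with π = πP and π_1 + π_2 + π_3 = 1.
π_1 = 0.4·π_1 + 0.44·π_2 + 0.36·π_3
π_2 = 0.32·π_1 + 0.28·π_2 + 0.44·π_3
Solving with the normalization constraint gives π = (0.4031, 0.3376, 0.2593).
So the stationary probability of state 2 is 0.3376.

0.3376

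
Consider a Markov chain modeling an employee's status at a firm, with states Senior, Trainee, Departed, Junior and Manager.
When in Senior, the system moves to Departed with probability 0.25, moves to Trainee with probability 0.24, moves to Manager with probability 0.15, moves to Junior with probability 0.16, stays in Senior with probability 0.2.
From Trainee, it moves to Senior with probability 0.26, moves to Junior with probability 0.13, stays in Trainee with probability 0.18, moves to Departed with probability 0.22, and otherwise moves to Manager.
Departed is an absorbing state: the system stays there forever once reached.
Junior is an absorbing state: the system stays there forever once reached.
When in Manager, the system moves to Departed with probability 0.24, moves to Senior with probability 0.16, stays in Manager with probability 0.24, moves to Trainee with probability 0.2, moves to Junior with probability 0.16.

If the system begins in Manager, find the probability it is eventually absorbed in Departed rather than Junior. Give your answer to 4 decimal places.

0.6071

Let h(s) be the probability of absorption at Departed starting from transient state s. Then h(Departed) = 1 and h(Junior) = 0. By first-step analysis:
h(Senior) = 0.2·h(Senior) + 0.24·h(Trainee) + 0.25·1 + 0.16·0 + 0.15·h(Manager)
h(Trainee) = 0.26·h(Senior) + 0.18·h(Trainee) + 0.22·1 + 0.13·0 + 0.21·h(Manager)
h(Manager) = 0.16·h(Senior) + 0.2·h(Trainee) + 0.24·1 + 0.16·0 + 0.24·h(Manager)
Solving: h(Senior) = 0.6116, h(Trainee) = 0.6177, h(Manager) = 0.6071.
Starting from Manager, the probability is 0.6071.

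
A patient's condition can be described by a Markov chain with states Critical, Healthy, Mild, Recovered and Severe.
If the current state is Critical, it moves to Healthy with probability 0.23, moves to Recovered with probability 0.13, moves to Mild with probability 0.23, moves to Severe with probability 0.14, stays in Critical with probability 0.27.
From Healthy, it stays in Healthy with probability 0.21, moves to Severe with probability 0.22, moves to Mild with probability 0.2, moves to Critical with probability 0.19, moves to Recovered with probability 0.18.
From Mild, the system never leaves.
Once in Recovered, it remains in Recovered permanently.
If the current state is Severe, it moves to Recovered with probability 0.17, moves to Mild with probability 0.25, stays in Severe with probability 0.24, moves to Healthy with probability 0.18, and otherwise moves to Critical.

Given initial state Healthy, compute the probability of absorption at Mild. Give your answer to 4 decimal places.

Let h(s) be the probability of absorption at Mild starting from transient state s. Then h(Mild) = 1 and h(Recovered) = 0. By first-step analysis:
h(Critical) = 0.27·h(Critical) + 0.23·h(Healthy) + 0.23·1 + 0.13·0 + 0.14·h(Severe)
h(Healthy) = 0.19·h(Critical) + 0.21·h(Healthy) + 0.2·1 + 0.18·0 + 0.22·h(Severe)
h(Severe) = 0.16·h(Critical) + 0.18·h(Healthy) + 0.25·1 + 0.17·0 + 0.24·h(Severe)
Solving: h(Critical) = 0.6056, h(Healthy) = 0.5631, h(Severe) = 0.5898.
Starting from Healthy, the probability is 0.5631.

0.5631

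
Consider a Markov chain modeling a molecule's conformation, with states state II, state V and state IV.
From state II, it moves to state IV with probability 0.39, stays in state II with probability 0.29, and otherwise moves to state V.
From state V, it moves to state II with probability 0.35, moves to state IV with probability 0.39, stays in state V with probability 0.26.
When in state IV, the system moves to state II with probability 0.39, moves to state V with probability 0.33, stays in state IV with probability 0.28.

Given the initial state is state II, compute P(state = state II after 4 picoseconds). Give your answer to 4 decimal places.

Propagate the distribution vector 4 picoseconds from state II.
After 0 picoseconds: (1.0000, 0.0000, 0.0000)
After 1 picosecond: (0.2900, 0.3200, 0.3900)
After 2 picoseconds: (0.3482, 0.3047, 0.3471)
After 3 picoseconds: (0.3430, 0.3052, 0.3518)
After 4 picoseconds: (0.3435, 0.3052, 0.3513)
P(in state II after 4 picoseconds) = 0.3435

0.3435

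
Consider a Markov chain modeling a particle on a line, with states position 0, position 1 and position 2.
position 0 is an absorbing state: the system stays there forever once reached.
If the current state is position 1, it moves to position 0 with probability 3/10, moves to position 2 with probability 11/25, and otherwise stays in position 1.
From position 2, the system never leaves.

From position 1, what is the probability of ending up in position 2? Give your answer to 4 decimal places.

Let h(s) be the probability of absorption at position 2 starting from transient state s. Then h(position 2) = 1 and h(position 0) = 0. By first-step analysis:
h(position 1) = 0.3·0 + 0.26·h(position 1) + 0.44·1
Solving: h(position 1) = 0.5946.
Starting from position 1, the probability is 0.5946.

0.5946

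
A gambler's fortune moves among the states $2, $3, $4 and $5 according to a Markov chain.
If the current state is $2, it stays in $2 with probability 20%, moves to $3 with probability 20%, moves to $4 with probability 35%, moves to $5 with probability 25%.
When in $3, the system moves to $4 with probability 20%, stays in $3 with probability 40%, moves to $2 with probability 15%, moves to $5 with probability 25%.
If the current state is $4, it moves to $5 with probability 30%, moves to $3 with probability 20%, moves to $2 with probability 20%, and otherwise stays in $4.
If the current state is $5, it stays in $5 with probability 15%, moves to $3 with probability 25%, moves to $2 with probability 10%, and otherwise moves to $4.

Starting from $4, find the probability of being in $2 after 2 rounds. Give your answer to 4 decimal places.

Propagate the distribution vector 2 rounds from $4.
After 0 rounds: (0.0000, 0.0000, 1.0000, 0.0000)
After 1 round: (0.2000, 0.2000, 0.3000, 0.3000)
After 2 rounds: (0.1600, 0.2550, 0.3500, 0.2350)
P(in $2 after 2 rounds) = 0.1600

0.1600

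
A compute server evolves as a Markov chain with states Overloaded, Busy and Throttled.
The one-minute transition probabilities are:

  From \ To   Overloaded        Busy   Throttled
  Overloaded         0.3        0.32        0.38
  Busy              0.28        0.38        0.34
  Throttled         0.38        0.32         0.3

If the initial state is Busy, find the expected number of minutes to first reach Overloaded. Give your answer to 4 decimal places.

Let t(s) be the expected number of minutes to first reach Overloaded from state s, with t(Overloaded) = 0. Conditioning on the first minute:
t(Busy) = 1 + 0.38·t(Busy) + 0.34·t(Throttled)
t(Throttled) = 1 + 0.32·t(Busy) + 0.3·t(Throttled)
Solving: t(Busy) = 3.1980, t(Throttled) = 2.8905.
Expected minutes from Busy to Overloaded: 3.1980.

3.1980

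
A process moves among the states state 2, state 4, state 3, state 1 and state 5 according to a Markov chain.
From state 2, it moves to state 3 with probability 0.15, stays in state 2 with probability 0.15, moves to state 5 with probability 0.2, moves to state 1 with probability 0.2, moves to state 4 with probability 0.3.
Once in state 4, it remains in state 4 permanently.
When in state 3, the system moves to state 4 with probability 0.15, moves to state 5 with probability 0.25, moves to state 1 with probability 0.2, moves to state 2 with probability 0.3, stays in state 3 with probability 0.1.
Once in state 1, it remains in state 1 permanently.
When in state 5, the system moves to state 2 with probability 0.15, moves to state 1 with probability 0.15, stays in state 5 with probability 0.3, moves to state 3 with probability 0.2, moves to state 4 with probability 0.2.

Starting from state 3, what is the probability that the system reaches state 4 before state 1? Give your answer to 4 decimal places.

0.5121

Let h(s) be the probability of absorption at state 4 starting from transient state s. Then h(state 4) = 1 and h(state 1) = 0. By first-step analysis:
h(state 2) = 0.15·h(state 2) + 0.3·1 + 0.15·h(state 3) + 0.2·0 + 0.2·h(state 5)
h(state 3) = 0.3·h(state 2) + 0.15·1 + 0.1·h(state 3) + 0.2·0 + 0.25·h(state 5)
h(state 5) = 0.15·h(state 2) + 0.2·1 + 0.2·h(state 3) + 0.15·0 + 0.3·h(state 5)
Solving: h(state 2) = 0.5739, h(state 3) = 0.5121, h(state 5) = 0.5550.
Starting from state 3, the probability is 0.5121.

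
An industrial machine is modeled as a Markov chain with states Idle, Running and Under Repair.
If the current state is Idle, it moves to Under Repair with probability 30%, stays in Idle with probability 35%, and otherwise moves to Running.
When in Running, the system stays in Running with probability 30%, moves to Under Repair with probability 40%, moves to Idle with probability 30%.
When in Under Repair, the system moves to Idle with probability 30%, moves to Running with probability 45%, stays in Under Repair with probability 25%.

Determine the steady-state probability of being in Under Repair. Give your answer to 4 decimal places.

0.3204

Let the stationary distribution be π with π = πP and π_1 + π_2 + π_3 = 1.
π_1 = 0.35·π_1 + 0.3·π_2 + 0.3·π_3
π_2 = 0.35·π_1 + 0.3·π_2 + 0.45·π_3
Solving with the normalization constraint gives π = (0.3158, 0.3638, 0.3204).
So the stationary probability of Under Repair is 0.3204.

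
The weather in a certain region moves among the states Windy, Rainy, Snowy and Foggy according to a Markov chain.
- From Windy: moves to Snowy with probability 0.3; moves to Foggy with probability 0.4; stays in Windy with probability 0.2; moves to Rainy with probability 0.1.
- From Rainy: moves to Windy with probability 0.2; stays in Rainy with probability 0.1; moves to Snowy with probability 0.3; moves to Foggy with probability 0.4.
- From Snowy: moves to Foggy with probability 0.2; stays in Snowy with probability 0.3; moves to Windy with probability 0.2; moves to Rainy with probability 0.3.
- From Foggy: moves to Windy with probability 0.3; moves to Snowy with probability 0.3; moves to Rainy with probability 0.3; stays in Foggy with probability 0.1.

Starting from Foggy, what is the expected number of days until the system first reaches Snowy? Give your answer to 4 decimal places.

Let t(s) be the expected number of days to first reach Snowy from state s, with t(Snowy) = 0. Conditioning on the first day:
t(Windy) = 1 + 0.2·t(Windy) + 0.1·t(Rainy) + 0.4·t(Foggy)
t(Rainy) = 1 + 0.2·t(Windy) + 0.1·t(Rainy) + 0.4·t(Foggy)
t(Foggy) = 1 + 0.3·t(Windy) + 0.3·t(Rainy) + 0.1·t(Foggy)
Solving: t(Windy) = 3.3333, t(Rainy) = 3.3333, t(Foggy) = 3.3333.
Expected days from Foggy to Snowy: 3.3333.

3.3333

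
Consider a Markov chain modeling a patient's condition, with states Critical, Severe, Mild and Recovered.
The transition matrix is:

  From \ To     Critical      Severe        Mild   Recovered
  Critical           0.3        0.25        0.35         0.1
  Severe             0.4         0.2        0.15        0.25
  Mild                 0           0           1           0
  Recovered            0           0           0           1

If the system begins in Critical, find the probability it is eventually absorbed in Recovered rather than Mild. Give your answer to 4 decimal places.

Let h(s) be the probability of absorption at Recovered starting from transient state s. Then h(Recovered) = 1 and h(Mild) = 0. By first-step analysis:
h(Critical) = 0.3·h(Critical) + 0.25·h(Severe) + 0.35·0 + 0.1·1
h(Severe) = 0.4·h(Critical) + 0.2·h(Severe) + 0.15·0 + 0.25·1
Solving: h(Critical) = 0.3098, h(Severe) = 0.4674.
Starting from Critical, the probability is 0.3098.

0.3098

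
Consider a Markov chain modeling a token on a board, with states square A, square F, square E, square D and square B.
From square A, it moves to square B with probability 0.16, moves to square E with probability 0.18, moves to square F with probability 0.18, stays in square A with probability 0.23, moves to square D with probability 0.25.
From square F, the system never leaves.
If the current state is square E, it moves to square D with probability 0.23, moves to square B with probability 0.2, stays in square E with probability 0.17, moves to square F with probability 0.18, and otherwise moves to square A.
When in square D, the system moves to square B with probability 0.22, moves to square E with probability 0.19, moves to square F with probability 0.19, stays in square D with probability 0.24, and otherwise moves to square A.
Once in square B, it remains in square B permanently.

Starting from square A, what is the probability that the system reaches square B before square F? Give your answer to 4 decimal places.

0.4992

Let h(s) be the probability of absorption at square B starting from transient state s. Then h(square B) = 1 and h(square F) = 0. By first-step analysis:
h(square A) = 0.23·h(square A) + 0.18·0 + 0.18·h(square E) + 0.25·h(square D) + 0.16·1
h(square E) = 0.22·h(square A) + 0.18·0 + 0.17·h(square E) + 0.23·h(square D) + 0.2·1
h(square D) = 0.16·h(square A) + 0.19·0 + 0.19·h(square E) + 0.24·h(square D) + 0.22·1
Solving: h(square A) = 0.4992, h(square E) = 0.5185, h(square D) = 0.5242.
Starting from square A, the probability is 0.4992.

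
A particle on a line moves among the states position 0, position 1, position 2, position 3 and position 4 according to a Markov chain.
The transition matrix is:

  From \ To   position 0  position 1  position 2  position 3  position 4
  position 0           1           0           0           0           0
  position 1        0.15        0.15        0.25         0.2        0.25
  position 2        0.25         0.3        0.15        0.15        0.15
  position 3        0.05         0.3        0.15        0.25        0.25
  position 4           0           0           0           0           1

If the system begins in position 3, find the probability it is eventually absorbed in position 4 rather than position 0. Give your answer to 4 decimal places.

Let h(s) be the probability of absorption at position 4 starting from transient state s. Then h(position 4) = 1 and h(position 0) = 0. By first-step analysis:
h(position 1) = 0.15·0 + 0.15·h(position 1) + 0.25·h(position 2) + 0.2·h(position 3) + 0.25·1
h(position 2) = 0.25·0 + 0.3·h(position 1) + 0.15·h(position 2) + 0.15·h(position 3) + 0.15·1
h(position 3) = 0.05·0 + 0.3·h(position 1) + 0.15·h(position 2) + 0.25·h(position 3) + 0.25·1
Solving: h(position 1) = 0.6028, h(position 2) = 0.5085, h(position 3) = 0.6762.
Starting from position 3, the probability is 0.6762.

0.6762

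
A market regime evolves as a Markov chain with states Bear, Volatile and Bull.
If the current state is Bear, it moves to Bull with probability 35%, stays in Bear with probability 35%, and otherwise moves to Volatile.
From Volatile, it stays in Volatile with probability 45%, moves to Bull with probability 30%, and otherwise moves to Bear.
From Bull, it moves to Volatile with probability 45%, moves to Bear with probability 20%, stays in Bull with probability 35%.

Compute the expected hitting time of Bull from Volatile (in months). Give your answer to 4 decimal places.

Let t(s) be the expected number of months to first reach Bull from state s, with t(Bull) = 0. Conditioning on the first month:
t(Bear) = 1 + 0.35·t(Bear) + 0.3·t(Volatile)
t(Volatile) = 1 + 0.25·t(Bear) + 0.45·t(Volatile)
Solving: t(Bear) = 3.0088, t(Volatile) = 3.1858.
Expected months from Volatile to Bull: 3.1858.

3.1858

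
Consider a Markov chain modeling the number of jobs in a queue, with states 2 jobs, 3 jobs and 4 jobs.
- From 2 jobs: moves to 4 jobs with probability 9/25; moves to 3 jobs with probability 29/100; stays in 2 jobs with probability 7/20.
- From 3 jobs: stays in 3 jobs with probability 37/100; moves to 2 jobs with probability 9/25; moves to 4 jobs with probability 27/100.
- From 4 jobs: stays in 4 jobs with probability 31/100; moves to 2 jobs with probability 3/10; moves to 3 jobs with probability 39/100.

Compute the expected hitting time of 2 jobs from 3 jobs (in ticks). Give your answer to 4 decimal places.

Let t(s) be the expected number of ticks to first reach 2 jobs from state s, with t(2 jobs) = 0. Conditioning on the first tick:
t(3 jobs) = 1 + 0.37·t(3 jobs) + 0.27·t(4 jobs)
t(4 jobs) = 1 + 0.39·t(3 jobs) + 0.31·t(4 jobs)
Solving: t(3 jobs) = 2.9144, t(4 jobs) = 3.0965.
Expected ticks from 3 jobs to 2 jobs: 2.9144.

2.9144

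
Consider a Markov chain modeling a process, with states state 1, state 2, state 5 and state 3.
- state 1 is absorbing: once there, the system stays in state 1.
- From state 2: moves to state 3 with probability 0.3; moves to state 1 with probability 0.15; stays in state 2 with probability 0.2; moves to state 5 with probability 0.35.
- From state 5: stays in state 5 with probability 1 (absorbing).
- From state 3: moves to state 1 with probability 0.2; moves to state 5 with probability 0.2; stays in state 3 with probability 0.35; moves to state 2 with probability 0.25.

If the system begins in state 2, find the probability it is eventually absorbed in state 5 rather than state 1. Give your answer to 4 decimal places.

0.6461

Let h(s) be the probability of absorption at state 5 starting from transient state s. Then h(state 5) = 1 and h(state 1) = 0. By first-step analysis:
h(state 2) = 0.15·0 + 0.2·h(state 2) + 0.35·1 + 0.3·h(state 3)
h(state 3) = 0.2·0 + 0.25·h(state 2) + 0.2·1 + 0.35·h(state 3)
Solving: h(state 2) = 0.6461, h(state 3) = 0.5562.
Starting from state 2, the probability is 0.6461.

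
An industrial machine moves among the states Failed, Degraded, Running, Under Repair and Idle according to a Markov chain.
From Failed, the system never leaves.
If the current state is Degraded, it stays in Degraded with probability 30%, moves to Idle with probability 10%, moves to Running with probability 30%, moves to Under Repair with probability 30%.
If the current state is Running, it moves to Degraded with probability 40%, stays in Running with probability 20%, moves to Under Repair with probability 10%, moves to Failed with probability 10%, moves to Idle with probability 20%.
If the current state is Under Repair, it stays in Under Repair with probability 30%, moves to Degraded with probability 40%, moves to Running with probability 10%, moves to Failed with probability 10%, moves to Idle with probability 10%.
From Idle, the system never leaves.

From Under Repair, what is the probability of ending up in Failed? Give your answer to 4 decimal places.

0.3481

Let h(s) be the probability of absorption at Failed starting from transient state s. Then h(Failed) = 1 and h(Idle) = 0. By first-step analysis:
h(Degraded) = 0.3·h(Degraded) + 0.3·h(Running) + 0.3·h(Under Repair) + 0.1·0
h(Running) = 0.1·1 + 0.4·h(Degraded) + 0.2·h(Running) + 0.1·h(Under Repair) + 0.2·0
h(Under Repair) = 0.1·1 + 0.4·h(Degraded) + 0.1·h(Running) + 0.3·h(Under Repair) + 0.1·0
Solving: h(Degraded) = 0.2818, h(Running) = 0.3094, h(Under Repair) = 0.3481.
Starting from Under Repair, the probability is 0.3481.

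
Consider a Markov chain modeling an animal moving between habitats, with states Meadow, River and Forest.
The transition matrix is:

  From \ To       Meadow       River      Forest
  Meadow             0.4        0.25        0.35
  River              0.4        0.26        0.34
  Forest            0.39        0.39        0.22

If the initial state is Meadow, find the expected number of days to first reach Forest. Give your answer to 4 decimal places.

2.8779

Let t(s) be the expected number of days to first reach Forest from state s, with t(Forest) = 0. Conditioning on the first day:
t(Meadow) = 1 + 0.4·t(Meadow) + 0.25·t(River)
t(River) = 1 + 0.4·t(Meadow) + 0.26·t(River)
Solving: t(Meadow) = 2.8779, t(River) = 2.9070.
Expected days from Meadow to Forest: 2.8779.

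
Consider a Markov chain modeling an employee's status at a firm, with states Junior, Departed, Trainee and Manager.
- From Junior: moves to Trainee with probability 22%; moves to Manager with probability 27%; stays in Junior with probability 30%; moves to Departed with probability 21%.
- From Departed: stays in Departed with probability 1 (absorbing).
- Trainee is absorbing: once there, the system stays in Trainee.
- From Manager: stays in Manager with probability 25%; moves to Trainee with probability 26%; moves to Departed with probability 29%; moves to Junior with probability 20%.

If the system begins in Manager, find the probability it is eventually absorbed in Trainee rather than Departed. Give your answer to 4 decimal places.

Let h(s) be the probability of absorption at Trainee starting from transient state s. Then h(Trainee) = 1 and h(Departed) = 0. By first-step analysis:
h(Junior) = 0.3·h(Junior) + 0.21·0 + 0.22·1 + 0.27·h(Manager)
h(Manager) = 0.2·h(Junior) + 0.29·0 + 0.26·1 + 0.25·h(Manager)
Solving: h(Junior) = 0.4994, h(Manager) = 0.4798.
Starting from Manager, the probability is 0.4798.

0.4798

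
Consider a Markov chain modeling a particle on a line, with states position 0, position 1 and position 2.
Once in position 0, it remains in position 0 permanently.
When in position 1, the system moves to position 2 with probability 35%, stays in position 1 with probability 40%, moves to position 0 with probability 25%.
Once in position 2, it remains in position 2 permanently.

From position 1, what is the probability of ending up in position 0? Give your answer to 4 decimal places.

Let h(s) be the probability of absorption at position 0 starting from transient state s. Then h(position 0) = 1 and h(position 2) = 0. By first-step analysis:
h(position 1) = 0.25·1 + 0.4·h(position 1) + 0.35·0
Solving: h(position 1) = 0.4167.
Starting from position 1, the probability is 0.4167.

0.4167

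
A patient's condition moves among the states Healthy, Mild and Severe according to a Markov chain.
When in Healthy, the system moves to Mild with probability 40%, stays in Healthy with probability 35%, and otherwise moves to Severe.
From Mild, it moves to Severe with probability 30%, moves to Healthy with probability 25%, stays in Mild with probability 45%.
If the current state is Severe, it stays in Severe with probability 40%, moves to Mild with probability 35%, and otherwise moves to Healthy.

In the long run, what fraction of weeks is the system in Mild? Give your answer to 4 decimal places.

0.4043

Let the stationary distribution be π with π = πP and π_1 + π_2 + π_3 = 1.
π_1 = 0.35·π_1 + 0.25·π_2 + 0.25·π_3
π_2 = 0.4·π_1 + 0.45·π_2 + 0.35·π_3
Solving with the normalization constraint gives π = (0.2778, 0.4043, 0.3179).
So the stationary probability of Mild is 0.4043.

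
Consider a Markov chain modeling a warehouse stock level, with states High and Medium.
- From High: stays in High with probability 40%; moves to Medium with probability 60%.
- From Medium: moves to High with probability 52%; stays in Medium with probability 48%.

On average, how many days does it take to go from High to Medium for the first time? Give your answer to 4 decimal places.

1.6667

Let t(s) be the expected number of days to first reach Medium from state s, with t(Medium) = 0. Conditioning on the first day:
t(High) = 1 + 0.4·t(High)
Solving: t(High) = 1.6667.
Expected days from High to Medium: 1.6667.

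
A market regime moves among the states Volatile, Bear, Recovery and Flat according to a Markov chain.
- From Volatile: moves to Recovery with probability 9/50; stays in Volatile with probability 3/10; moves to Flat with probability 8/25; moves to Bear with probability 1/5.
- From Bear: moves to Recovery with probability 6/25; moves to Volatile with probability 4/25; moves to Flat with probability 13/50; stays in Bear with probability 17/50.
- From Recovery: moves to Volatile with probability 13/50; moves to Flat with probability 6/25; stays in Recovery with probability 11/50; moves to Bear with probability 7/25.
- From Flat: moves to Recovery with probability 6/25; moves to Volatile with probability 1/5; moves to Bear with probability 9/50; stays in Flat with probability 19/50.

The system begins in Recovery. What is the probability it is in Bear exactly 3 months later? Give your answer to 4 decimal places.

Propagate the distribution vector 3 months from Recovery.
After 0 months: (0.0000, 0.0000, 1.0000, 0.0000)
After 1 month: (0.2600, 0.2800, 0.2200, 0.2400)
After 2 months: (0.2280, 0.2520, 0.2200, 0.3000)
After 3 months: (0.2259, 0.2469, 0.2219, 0.3053)
P(in Bear after 3 months) = 0.2469

0.2469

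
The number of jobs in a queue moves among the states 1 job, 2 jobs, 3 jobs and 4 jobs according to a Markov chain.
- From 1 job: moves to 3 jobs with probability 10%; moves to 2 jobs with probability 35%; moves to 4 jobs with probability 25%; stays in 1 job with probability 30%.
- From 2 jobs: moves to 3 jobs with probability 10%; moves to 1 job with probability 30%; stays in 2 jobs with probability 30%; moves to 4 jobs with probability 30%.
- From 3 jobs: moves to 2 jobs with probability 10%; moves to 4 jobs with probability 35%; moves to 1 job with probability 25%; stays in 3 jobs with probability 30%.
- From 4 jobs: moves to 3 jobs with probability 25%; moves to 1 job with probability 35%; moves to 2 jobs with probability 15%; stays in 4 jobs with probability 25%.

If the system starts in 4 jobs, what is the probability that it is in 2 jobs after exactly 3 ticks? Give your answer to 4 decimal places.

0.2351

Propagate the distribution vector 3 ticks from 4 jobs.
After 0 ticks: (0.0000, 0.0000, 0.0000, 1.0000)
After 1 tick: (0.3500, 0.1500, 0.2500, 0.2500)
After 2 ticks: (0.3000, 0.2300, 0.1875, 0.2825)
After 3 ticks: (0.3048, 0.2351, 0.1799, 0.2803)
P(in 2 jobs after 3 ticks) = 0.2351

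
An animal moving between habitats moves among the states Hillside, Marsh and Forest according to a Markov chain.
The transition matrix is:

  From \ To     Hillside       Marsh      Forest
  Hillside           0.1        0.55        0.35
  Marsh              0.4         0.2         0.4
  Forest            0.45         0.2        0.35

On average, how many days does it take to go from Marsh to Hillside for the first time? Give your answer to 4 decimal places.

2.3864

Let t(s) be the expected number of days to first reach Hillside from state s, with t(Hillside) = 0. Conditioning on the first day:
t(Marsh) = 1 + 0.2·t(Marsh) + 0.4·t(Forest)
t(Forest) = 1 + 0.2·t(Marsh) + 0.35·t(Forest)
Solving: t(Marsh) = 2.3864, t(Forest) = 2.2727.
Expected days from Marsh to Hillside: 2.3864.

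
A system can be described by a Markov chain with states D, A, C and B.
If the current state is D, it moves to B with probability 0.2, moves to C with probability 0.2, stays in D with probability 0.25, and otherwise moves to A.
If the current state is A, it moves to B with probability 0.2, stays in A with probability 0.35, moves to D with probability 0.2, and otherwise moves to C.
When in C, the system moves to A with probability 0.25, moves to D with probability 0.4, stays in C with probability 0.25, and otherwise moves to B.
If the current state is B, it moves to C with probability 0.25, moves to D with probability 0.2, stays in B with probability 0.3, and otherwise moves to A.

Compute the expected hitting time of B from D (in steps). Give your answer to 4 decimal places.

5.6425

Let t(s) be the expected number of steps to first reach B from state s, with t(B) = 0. Conditioning on the first step:
t(D) = 1 + 0.25·t(D) + 0.35·t(A) + 0.2·t(C)
t(A) = 1 + 0.2·t(D) + 0.35·t(A) + 0.25·t(C)
t(C) = 1 + 0.4·t(D) + 0.25·t(A) + 0.25·t(C)
Solving: t(D) = 5.6425, t(A) = 5.6721, t(C) = 6.2334.
Expected steps from D to B: 5.6425.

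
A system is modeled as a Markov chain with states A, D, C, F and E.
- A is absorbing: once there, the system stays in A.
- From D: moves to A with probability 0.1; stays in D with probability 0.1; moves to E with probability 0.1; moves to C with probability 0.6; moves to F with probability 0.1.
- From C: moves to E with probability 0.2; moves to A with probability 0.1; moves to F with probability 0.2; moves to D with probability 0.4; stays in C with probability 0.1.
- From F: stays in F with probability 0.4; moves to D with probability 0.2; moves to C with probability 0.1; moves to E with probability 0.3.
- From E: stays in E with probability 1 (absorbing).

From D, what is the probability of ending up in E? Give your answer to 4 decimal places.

Let h(s) be the probability of absorption at E starting from transient state s. Then h(E) = 1 and h(A) = 0. By first-step analysis:
h(D) = 0.1·0 + 0.1·h(D) + 0.6·h(C) + 0.1·h(F) + 0.1·1
h(C) = 0.1·0 + 0.4·h(D) + 0.1·h(C) + 0.2·h(F) + 0.2·1
h(F) = 0.2·h(D) + 0.1·h(C) + 0.4·h(F) + 0.3·1
Solving: h(D) = 0.6799, h(C) = 0.7122, h(F) = 0.8453.
Starting from D, the probability is 0.6799.

0.6799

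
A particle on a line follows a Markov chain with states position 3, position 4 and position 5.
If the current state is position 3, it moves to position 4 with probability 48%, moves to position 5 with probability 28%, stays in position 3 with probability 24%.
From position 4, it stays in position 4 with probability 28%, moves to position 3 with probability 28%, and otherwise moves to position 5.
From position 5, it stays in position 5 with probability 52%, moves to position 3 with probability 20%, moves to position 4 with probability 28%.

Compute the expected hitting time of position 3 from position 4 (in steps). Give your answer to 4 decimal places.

Let t(s) be the expected number of steps to first reach position 3 from state s, with t(position 3) = 0. Conditioning on the first step:
t(position 4) = 1 + 0.28·t(position 4) + 0.44·t(position 5)
t(position 5) = 1 + 0.28·t(position 4) + 0.52·t(position 5)
Solving: t(position 4) = 4.1367, t(position 5) = 4.4964.
Expected steps from position 4 to position 3: 4.1367.

4.1367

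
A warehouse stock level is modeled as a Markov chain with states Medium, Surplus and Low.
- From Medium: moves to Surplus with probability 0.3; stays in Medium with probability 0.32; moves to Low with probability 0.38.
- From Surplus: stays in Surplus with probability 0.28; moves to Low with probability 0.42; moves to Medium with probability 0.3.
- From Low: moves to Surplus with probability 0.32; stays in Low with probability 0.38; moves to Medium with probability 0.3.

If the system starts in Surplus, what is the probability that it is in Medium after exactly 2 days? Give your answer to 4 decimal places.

0.3060

Sum over the intermediate state after 1 day:
P = P(Surplus→Medium)·P(Medium→Medium) + P(Surplus→Surplus)·P(Surplus→Medium) + P(Surplus→Low)·P(Low→Medium)
  = 0.3×0.32 + 0.28×0.3 + 0.42×0.3
  = 0.0960 + 0.0840 + 0.1260 = 0.3060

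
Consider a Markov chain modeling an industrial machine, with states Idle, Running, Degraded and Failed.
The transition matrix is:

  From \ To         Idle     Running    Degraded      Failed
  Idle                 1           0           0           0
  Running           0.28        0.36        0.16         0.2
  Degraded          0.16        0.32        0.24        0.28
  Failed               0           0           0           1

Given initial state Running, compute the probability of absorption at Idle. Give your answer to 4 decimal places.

0.5478

Let h(s) be the probability of absorption at Idle starting from transient state s. Then h(Idle) = 1 and h(Failed) = 0. By first-step analysis:
h(Running) = 0.28·1 + 0.36·h(Running) + 0.16·h(Degraded) + 0.2·0
h(Degraded) = 0.16·1 + 0.32·h(Running) + 0.24·h(Degraded) + 0.28·0
Solving: h(Running) = 0.5478, h(Degraded) = 0.4412.
Starting from Running, the probability is 0.5478.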